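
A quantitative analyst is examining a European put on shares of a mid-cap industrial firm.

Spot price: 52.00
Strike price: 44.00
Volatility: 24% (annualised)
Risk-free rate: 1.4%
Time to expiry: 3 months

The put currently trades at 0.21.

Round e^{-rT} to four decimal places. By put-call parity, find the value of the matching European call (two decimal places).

exp(−rT) = exp(−0.014·0.25) = 0.9965
Put-call parity: C − P = S − K·e^(−rT) = 52 − 44·0.9965 = 52 − 43.8460 = 8.1540
C = P + (C − P) = 0.21 + (8.1540) = 8.3640

8.36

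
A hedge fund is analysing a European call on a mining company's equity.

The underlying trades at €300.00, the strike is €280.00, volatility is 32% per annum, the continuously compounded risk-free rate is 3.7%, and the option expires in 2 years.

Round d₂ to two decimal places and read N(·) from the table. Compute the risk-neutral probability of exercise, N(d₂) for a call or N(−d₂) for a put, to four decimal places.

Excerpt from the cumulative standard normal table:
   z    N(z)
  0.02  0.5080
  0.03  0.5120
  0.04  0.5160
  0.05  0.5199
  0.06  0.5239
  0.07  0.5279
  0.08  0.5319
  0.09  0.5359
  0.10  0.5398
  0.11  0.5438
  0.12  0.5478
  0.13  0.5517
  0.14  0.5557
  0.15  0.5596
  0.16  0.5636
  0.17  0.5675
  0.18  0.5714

T = 2;  σ√T = 0.4525
d₁ = [ln(300/280) + (0.037 + 0.32²/2)·2] / 0.4525 = [0.0690 + 0.1764] / 0.4525 = 0.5422 which rounds to 0.54
d₂ = d₁ − σ√T = 0.5422 − 0.4525 = 0.0897 which rounds to 0.09
Risk-neutral Pr[S_T > K] = N(d₂) = N(0.09) = 0.5359

0.5359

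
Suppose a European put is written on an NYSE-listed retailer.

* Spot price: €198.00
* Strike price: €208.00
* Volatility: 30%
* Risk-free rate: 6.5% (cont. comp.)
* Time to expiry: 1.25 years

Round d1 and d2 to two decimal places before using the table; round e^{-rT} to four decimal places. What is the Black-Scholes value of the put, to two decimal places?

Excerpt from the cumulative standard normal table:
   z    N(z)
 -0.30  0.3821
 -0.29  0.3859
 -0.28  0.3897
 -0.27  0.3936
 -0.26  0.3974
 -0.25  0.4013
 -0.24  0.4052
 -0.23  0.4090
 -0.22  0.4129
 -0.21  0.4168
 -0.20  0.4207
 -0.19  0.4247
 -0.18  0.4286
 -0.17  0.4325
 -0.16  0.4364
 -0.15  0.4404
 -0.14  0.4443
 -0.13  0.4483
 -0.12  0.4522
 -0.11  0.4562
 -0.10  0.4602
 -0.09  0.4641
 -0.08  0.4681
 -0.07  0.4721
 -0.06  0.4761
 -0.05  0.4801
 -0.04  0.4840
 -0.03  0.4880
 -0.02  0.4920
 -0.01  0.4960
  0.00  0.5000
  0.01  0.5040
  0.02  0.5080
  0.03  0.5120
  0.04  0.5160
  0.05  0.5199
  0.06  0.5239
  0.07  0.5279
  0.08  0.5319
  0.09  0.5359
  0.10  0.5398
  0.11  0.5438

€22.55

T = 1.25;  σ√T = 0.3354
ln(S/K) + (r + σ²/2)T = ln(198/208) + (0.065 + 0.3²/2)·1.25 = -0.0493 + 0.1375 = 0.0882
d₁ = 0.0882 / 0.3354 = 0.2630 → 0.26
d₂ = d₁ − σ√T = 0.2630 − 0.3354 = -0.0724 → -0.07
e^(−rT) = e^(−0.065·1.25) = 0.9220
N(−d₂) = N(0.07) = 0.5279;  N(−d₁) = N(-0.26) = 0.3974
P = 208·0.9220·0.5279 − 198·0.3974 = 101.2386 − 78.6852 = 22.5534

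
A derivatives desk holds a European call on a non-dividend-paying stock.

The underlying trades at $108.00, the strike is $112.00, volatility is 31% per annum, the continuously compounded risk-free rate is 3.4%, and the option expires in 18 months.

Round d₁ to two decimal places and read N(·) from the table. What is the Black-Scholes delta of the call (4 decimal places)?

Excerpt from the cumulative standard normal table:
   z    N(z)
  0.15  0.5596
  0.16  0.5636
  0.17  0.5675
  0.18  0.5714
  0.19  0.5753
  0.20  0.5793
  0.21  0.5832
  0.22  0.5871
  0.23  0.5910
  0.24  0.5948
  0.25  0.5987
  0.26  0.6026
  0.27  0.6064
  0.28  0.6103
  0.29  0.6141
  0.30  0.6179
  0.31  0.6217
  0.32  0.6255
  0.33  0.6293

0.5910

σ√T = 0.31 × 1.2247 = 0.3797
d₁ = [ln(108/112) + (0.034 + 0.31²/2)·1.5] / 0.3797 = [-0.0364 + 0.1231] / 0.3797 = 0.2284 which rounds to 0.23
N(d₁) = N(0.23) = 0.5910
Δ_call = N(d₁) = 0.5910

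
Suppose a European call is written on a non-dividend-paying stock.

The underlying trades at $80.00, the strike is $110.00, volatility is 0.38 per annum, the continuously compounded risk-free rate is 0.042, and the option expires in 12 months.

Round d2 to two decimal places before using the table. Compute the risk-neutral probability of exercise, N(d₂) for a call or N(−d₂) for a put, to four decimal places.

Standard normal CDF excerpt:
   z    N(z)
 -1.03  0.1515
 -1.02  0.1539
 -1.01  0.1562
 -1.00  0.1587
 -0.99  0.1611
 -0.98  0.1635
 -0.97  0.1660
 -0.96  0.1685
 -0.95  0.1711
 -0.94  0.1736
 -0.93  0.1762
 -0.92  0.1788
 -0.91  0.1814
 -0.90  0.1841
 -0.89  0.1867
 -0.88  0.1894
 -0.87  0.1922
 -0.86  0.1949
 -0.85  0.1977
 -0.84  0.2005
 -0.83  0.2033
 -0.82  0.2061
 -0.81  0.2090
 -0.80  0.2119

σ√T = 0.38·√1 = 0.3800
d₁ = [ln(80/110) + (0.042 + 0.38²/2)·1] / 0.3800 = [-0.3185 + 0.1142] / 0.3800 = -0.5375 ≈ -0.54
d₂ = d₁ − σ√T = -0.5375 − 0.3800 = -0.9175 ≈ -0.92
Pr(exercise) under Q = N(d₂) = 0.1788

0.1788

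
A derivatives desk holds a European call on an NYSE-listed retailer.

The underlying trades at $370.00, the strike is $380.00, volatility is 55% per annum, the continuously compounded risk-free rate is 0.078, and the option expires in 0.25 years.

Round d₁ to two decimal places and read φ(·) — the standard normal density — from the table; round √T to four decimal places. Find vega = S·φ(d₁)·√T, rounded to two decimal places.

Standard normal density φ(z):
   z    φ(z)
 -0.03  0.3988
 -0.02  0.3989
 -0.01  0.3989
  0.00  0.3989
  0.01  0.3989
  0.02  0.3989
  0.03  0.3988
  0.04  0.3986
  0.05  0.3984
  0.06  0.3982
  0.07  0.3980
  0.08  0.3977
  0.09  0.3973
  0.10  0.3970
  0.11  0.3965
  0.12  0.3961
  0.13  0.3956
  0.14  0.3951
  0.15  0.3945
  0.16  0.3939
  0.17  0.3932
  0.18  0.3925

73.35

T = 0.25;  σ√T = 0.2750
d₁ = [ln(370/380) + (0.078 + 0.55²/2)·0.25] / 0.2750 = [-0.0267 + 0.0573] / 0.2750 = 0.1114 → 0.11
√T = √0.25 = 0.5000
φ(d₁) = φ(0.11) = 0.3965
vega = S·φ(d₁)·√T = 370·0.3965·0.5000 = 73.3525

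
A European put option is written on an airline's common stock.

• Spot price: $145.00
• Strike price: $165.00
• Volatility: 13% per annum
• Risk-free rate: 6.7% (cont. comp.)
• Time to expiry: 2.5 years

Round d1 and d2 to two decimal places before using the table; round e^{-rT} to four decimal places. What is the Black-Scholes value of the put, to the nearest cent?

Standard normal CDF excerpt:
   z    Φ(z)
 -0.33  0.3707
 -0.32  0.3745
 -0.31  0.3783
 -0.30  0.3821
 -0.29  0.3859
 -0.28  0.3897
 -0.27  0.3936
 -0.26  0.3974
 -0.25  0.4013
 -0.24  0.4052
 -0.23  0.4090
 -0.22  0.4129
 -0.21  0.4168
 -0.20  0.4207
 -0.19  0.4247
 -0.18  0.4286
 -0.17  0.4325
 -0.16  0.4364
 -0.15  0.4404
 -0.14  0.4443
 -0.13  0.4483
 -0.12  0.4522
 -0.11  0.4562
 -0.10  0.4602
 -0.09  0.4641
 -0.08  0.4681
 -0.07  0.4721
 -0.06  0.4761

σ√T = 0.13 × 1.5811 = 0.2055
d₁ = [ln(145/165) + (0.067 + ½·0.13²)·2.5] / (σ√T) = (-0.1292 + 0.1886) / 0.2055 = 0.2890 which rounds to 0.29
d₂ = 0.2890 − 0.2055 = 0.0835 which rounds to 0.08
exp(−rT) = exp(−0.067·2.5) = 0.8458
N(−d₂) = N(-0.08) = 0.4681;  N(−d₁) = N(-0.29) = 0.3859
P = 165·0.8458·0.4681 − 145·0.3859 = 65.3266 − 55.9555 = 9.3711

$9.37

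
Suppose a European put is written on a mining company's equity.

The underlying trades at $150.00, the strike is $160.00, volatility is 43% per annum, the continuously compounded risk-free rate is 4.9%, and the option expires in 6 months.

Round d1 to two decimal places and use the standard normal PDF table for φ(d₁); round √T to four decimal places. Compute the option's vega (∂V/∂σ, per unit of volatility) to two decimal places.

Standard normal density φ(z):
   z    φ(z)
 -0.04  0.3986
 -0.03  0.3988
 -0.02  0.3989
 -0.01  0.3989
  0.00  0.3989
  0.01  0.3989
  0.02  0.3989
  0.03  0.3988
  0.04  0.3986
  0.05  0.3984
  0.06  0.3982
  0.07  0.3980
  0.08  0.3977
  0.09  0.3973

T = 0.5;  σ√T = 0.3041
d₁ = [ln(150/160) + (0.049 + ½·0.43²)·0.5] / (σ√T) = (-0.0645 + 0.0707) / 0.3041 = 0.0203 ⇒ 0.02
√T = √0.5 = 0.7071
φ(d₁) = φ(0.02) = 0.3989
vega = S·φ(d₁)·√T = 150·0.3989·0.7071 = 42.3093

42.31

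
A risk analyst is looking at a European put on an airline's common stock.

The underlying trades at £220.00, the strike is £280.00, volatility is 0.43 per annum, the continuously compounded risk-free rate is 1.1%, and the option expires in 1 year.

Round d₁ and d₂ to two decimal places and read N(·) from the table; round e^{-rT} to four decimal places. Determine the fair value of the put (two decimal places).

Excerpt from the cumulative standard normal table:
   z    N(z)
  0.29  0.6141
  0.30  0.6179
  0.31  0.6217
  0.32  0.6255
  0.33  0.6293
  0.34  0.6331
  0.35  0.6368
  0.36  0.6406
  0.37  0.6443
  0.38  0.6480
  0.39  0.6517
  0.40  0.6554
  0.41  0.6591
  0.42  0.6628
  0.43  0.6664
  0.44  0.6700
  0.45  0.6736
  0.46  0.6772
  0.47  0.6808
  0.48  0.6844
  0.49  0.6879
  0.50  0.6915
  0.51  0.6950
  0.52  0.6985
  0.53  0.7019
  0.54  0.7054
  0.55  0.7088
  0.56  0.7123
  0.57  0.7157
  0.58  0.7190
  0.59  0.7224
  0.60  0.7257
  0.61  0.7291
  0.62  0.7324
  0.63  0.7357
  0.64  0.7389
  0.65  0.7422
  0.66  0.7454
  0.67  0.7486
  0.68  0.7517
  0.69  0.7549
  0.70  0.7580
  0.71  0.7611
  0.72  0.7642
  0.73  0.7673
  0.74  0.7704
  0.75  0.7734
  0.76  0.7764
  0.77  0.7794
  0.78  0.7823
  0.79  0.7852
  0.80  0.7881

σ√T = 0.43·√1 = 0.4300
ln(S/K) + (r + σ²/2)T = ln(220/280) + (0.011 + 0.43²/2)·1 = -0.2412 + 0.1034 = -0.1377
d₁ = -0.1377 / 0.4300 = -0.3203 ≈ -0.32
d₂ = d₁ − σ√T = -0.3203 − 0.4300 = -0.7503 ≈ -0.75
e^(−rT) = e^(−0.011·1) = 0.9891
P = 280·0.9891·N(0.75) − 220·N(0.32) = 280·0.9891·0.7734 − 220·0.6255 = 214.1916 − 137.6100 = 76.5816

£76.58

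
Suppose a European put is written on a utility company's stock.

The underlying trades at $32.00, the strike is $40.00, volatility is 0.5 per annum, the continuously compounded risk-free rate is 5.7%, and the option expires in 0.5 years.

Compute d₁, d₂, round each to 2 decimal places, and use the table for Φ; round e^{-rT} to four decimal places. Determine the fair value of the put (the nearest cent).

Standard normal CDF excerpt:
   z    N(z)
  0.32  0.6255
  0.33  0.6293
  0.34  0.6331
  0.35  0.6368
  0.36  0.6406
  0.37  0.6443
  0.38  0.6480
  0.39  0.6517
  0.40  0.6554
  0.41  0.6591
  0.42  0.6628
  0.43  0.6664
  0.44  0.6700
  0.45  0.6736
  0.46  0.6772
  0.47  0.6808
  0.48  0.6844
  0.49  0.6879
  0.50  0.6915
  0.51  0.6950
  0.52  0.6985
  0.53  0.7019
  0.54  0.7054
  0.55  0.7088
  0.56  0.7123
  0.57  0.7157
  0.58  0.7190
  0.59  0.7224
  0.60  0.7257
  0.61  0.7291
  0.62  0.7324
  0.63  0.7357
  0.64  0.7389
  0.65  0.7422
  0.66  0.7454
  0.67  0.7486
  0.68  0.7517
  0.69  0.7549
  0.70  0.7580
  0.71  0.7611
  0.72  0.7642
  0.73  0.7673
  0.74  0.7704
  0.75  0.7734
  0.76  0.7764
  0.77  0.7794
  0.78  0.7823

σ√T = 0.5 × 0.7071 = 0.3536
d₁ = [ln(32/40) + (0.057 + ½·0.5²)·0.5] / (σ√T) = (-0.2231 + 0.0910) / 0.3536 = -0.3738 → -0.37
d₂ = -0.3738 − 0.3536 = -0.7273 → -0.73
e^(−rT) = e^(−0.057·0.5) = 0.9719
N(−d₂) = N(0.73) = 0.7673;  N(−d₁) = N(0.37) = 0.6443
P = 40·0.9719·0.7673 − 32·0.6443 = 29.8296 − 20.6176 = 9.2120

$9.21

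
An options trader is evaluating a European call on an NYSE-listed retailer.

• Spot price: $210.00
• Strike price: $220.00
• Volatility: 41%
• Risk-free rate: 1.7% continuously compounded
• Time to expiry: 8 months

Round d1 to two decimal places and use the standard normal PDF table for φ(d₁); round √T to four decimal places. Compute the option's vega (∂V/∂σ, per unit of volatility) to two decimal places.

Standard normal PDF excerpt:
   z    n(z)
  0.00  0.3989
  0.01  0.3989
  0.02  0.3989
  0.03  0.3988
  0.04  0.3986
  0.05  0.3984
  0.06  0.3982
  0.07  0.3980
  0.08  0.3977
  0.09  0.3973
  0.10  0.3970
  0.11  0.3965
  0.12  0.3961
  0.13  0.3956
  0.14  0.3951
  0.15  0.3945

68.28

T = 0.6667;  σ√T = 0.3348
d₁ = [ln(210/220) + (0.017 + 0.41²/2)·0.6667] / 0.3348 = [-0.0465 + 0.0674] / 0.3348 = 0.0623 ≈ 0.06
√T = √0.6667 = 0.8165
φ(d₁) = φ(0.06) = 0.3982
vega = S·φ(d₁)·√T = 210·0.3982·0.8165 = 68.2774
(Vega is the same for a European call and put with the same parameters.)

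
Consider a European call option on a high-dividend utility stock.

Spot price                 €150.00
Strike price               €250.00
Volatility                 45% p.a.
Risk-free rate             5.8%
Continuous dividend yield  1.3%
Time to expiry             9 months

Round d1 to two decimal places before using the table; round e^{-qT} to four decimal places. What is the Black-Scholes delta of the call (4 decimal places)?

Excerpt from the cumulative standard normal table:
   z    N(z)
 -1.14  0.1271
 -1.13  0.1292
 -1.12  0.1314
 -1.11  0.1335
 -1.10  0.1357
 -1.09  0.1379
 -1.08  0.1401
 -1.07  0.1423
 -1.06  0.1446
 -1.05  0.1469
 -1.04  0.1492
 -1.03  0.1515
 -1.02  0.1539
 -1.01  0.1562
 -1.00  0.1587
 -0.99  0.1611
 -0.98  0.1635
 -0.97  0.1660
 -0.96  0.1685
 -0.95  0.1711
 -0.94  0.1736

0.1500

σ√T = 0.45 × 0.8660 = 0.3897
d₁ = [ln(150/250) + (0.058 − 0.013 + 0.45²/2)·0.75] / 0.3897 = [-0.5108 + 0.1097] / 0.3897 = -1.0293 → -1.03
N(d₁) = N(-1.03) = 0.1515
Δ_call = exp(−qT)·N(d₁) = 0.9903·0.1515 = 0.1500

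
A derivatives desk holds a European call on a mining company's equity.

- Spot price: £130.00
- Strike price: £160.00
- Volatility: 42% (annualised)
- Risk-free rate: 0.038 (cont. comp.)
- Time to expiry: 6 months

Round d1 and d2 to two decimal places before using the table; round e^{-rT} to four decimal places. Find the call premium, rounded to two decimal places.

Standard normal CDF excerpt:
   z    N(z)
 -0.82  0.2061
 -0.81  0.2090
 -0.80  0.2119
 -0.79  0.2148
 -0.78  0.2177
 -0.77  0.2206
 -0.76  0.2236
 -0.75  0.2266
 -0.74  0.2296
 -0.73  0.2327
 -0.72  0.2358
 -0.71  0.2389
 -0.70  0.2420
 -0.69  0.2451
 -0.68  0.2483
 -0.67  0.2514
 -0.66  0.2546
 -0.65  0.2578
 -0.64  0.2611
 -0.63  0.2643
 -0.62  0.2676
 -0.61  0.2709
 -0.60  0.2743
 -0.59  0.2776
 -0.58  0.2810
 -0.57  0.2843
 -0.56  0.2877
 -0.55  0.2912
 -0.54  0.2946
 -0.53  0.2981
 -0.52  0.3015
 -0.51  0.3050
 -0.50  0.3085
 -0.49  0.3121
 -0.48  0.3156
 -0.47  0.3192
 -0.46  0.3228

£6.40

T = 0.5;  σ√T = 0.2970
d₁ = [ln(130/160) + (0.038 + 0.42²/2)·0.5] / 0.2970 = [-0.2076 + 0.0631] / 0.2970 = -0.4867 ⇒ -0.49
d₂ = d₁ − σ√T = -0.4867 − 0.2970 = -0.7837 ⇒ -0.78
e^(−rT) = e^(−0.038·0.5) = 0.9812
C = 130·N(-0.49) − 160·0.9812·N(-0.78) = 130·0.3121 − 160·0.9812·0.2177 = 40.5730 − 34.1772 = 6.3958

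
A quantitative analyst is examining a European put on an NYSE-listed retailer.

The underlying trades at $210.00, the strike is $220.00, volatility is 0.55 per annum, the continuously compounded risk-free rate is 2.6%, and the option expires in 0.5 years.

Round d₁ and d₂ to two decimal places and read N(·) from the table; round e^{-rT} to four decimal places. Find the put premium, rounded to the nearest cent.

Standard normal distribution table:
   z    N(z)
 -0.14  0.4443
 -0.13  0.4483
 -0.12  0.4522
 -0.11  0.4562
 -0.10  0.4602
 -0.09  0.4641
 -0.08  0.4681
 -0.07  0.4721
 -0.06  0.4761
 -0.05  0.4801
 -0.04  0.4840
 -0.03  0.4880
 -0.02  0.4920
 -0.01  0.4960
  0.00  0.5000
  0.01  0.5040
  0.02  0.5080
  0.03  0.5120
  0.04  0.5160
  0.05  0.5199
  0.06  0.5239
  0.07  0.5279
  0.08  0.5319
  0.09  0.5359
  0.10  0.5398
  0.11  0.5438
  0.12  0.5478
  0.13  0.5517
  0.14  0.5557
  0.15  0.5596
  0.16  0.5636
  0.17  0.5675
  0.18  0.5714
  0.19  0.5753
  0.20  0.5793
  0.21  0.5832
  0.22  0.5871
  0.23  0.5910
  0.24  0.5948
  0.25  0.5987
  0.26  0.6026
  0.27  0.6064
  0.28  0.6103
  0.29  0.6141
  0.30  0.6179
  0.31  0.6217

$36.73

T = 0.5;  σ√T = 0.3889
d₁ = [ln(210/220) + (0.026 + 0.55²/2)·0.5] / 0.3889 = [-0.0465 + 0.0886] / 0.3889 = 0.1083 which rounds to 0.11
d₂ = d₁ − σ√T = 0.1083 − 0.3889 = -0.2806 which rounds to -0.28
e^(−rT) = e^(−0.026·0.5) = 0.9871
N(−d₂) = N(0.28) = 0.6103;  N(−d₁) = N(-0.11) = 0.4562
P = 220·0.9871·0.6103 − 210·0.4562 = 132.5340 − 95.8020 = 36.7320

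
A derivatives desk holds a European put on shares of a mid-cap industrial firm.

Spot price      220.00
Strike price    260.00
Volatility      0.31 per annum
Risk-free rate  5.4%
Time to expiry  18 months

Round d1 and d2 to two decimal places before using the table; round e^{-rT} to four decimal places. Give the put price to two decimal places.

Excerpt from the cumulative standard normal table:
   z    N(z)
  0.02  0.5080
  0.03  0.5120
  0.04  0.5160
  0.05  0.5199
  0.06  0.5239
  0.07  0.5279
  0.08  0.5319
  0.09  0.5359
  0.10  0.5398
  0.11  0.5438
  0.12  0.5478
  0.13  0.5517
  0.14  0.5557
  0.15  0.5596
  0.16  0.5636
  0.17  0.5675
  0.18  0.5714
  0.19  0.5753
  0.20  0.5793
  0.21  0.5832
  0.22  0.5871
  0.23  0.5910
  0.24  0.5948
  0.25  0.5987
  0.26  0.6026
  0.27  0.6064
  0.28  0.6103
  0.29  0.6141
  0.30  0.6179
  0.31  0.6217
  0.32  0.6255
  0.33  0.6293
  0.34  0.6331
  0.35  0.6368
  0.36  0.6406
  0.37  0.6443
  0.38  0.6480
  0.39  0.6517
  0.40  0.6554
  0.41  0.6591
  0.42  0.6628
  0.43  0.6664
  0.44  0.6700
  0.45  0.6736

45.40

T = 1.5;  σ√T = 0.3797
d₁ = [ln(220/260) + (0.054 + 0.31²/2)·1.5] / 0.3797 = [-0.1671 + 0.1531] / 0.3797 = -0.0368 → -0.04
d₂ = d₁ − σ√T = -0.0368 − 0.3797 = -0.4165 → -0.42
e^(−rT) = e^(−0.054·1.5) = 0.9222
P = 260·0.9222·N(0.42) − 220·N(0.04) = 260·0.9222·0.6628 − 220·0.5160 = 158.9209 − 113.5200 = 45.4009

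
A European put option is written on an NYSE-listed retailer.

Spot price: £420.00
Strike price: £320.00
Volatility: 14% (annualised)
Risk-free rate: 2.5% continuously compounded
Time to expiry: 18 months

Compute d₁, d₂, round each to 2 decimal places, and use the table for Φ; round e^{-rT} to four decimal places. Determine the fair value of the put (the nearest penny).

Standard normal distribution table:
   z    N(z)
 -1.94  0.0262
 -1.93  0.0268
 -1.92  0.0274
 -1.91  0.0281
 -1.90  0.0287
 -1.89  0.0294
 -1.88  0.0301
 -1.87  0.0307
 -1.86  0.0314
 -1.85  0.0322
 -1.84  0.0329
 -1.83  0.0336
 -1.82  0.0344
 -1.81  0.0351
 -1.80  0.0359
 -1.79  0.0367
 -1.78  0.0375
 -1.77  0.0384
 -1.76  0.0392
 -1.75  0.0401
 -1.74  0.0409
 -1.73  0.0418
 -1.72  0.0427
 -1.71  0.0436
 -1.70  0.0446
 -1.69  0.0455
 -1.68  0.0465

£0.81

σ√T = 0.14 × 1.2247 = 0.1715
d₁ = [ln(420/320) + (0.025 + ½·0.14²)·1.5] / (σ√T) = (0.2719 + 0.0522) / 0.1715 = 1.8904 which rounds to 1.89
d₂ = 1.8904 − 0.1715 = 1.7189 which rounds to 1.72
e^(−rT) = e^(−0.025·1.5) = 0.9632
N(−d₂) = N(-1.72) = 0.0427;  N(−d₁) = N(-1.89) = 0.0294
P = 320·0.9632·0.0427 − 420·0.0294 = 13.1612 − 12.3480 = 0.8132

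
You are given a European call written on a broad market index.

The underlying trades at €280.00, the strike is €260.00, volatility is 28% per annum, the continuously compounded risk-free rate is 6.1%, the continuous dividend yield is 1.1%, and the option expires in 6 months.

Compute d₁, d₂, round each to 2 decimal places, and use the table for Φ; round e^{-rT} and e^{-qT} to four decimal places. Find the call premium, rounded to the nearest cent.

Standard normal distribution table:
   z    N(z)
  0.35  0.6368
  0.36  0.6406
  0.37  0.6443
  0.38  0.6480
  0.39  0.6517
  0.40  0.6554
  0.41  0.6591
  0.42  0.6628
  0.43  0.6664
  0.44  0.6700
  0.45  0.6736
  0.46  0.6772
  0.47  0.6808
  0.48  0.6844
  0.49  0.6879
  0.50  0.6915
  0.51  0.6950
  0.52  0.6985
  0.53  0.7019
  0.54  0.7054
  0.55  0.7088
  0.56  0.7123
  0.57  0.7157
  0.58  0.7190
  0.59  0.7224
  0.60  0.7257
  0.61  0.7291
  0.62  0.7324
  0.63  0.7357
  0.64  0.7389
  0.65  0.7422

σ√T = 0.28 × 0.7071 = 0.1980
d₁ = [ln(280/260) + (0.061 − 0.011 + 0.28²/2)·0.5] / 0.1980 = [0.0741 + 0.0446] / 0.1980 = 0.5996 ⇒ 0.60
d₂ = d₁ − σ√T = 0.5996 − 0.1980 = 0.4016 ⇒ 0.40
exp(−qT) = exp(−0.011·0.5) = 0.9945;  exp(−rT) = exp(−0.061·0.5) = 0.9700
N(d₁) = N(0.60) = 0.7257;  N(d₂) = N(0.40) = 0.6554
C = 280·0.9945·0.7257 − 260·0.9700·0.6554 = 202.0784 − 165.2919 = 36.7865

€36.79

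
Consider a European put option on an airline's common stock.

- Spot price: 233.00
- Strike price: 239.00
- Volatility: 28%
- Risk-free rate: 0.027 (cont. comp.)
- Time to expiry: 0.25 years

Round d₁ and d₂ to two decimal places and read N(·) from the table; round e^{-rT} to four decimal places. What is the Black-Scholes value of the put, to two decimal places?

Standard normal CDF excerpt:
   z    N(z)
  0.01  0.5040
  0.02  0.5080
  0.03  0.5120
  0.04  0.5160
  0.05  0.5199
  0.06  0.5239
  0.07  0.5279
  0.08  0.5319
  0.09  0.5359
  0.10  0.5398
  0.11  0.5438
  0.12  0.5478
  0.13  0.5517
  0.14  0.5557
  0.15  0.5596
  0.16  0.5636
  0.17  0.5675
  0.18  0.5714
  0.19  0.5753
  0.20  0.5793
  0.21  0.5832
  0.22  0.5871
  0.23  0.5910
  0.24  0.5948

σ√T = 0.28 × 0.5000 = 0.1400
d₁ = [ln(233/239) + (0.027 + 0.28²/2)·0.25] / 0.1400 = [-0.0254 + 0.0166] / 0.1400 = -0.0634 which rounds to -0.06
d₂ = d₁ − σ√T = -0.0634 − 0.1400 = -0.2034 which rounds to -0.20
exp(−rT) = exp(−0.027·0.25) = 0.9933
N(−d₂) = N(0.20) = 0.5793;  N(−d₁) = N(0.06) = 0.5239
P = 239·0.9933·0.5793 − 233·0.5239 = 137.5251 − 122.0687 = 15.4564

15.46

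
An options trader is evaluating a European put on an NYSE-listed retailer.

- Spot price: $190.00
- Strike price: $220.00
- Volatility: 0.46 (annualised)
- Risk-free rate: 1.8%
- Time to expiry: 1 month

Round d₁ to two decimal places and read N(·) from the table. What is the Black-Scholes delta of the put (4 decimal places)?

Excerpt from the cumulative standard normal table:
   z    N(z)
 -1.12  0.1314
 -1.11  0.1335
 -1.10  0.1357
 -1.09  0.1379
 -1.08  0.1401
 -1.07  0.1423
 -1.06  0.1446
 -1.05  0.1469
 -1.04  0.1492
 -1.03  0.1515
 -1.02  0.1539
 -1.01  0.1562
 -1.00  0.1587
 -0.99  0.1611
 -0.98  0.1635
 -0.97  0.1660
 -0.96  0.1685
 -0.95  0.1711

-0.8485

σ√T = 0.46 × 0.2887 = 0.1328
d₁ = [ln(190/220) + (0.018 + 0.46²/2)·0.08333] / 0.1328 = [-0.1466 + 0.0103] / 0.1328 = -1.0263 which rounds to -1.03
N(d₁) = N(-1.03) = 0.1515
Δ_put = N(d₁) − 1 = 0.1515 − 1 = -0.8485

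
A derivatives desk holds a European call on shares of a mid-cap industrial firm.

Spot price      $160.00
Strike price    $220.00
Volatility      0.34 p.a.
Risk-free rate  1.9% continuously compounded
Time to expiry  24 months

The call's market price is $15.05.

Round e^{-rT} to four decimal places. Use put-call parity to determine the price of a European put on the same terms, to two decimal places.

$66.84

exp(−rT) = exp(−0.019·2) = 0.9627
Put-call parity: C − P = S − K·e^(−rT) = 160 − 220·0.9627 = 160 − 211.7940 = -51.7940
P = C − (C − P) = 15.05 − (-51.7940) = 66.8440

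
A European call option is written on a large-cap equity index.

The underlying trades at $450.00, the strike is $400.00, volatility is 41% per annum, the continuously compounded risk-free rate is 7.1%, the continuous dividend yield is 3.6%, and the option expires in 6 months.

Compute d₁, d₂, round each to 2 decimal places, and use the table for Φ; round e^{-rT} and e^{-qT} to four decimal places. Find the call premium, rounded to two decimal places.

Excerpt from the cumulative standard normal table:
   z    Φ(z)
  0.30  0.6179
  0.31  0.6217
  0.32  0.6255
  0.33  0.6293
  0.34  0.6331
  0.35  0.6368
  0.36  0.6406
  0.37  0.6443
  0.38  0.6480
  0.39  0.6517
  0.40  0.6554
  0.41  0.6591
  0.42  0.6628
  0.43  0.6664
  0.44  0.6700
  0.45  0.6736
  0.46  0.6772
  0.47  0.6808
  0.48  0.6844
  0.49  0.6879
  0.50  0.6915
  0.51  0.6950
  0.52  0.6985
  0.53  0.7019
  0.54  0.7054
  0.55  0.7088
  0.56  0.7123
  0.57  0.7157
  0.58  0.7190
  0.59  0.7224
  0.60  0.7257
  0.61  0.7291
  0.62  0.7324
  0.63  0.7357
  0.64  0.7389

T = 0.5;  σ√T = 0.2899
d₁ = [ln(450/400) + (0.071 − 0.036 + ½·0.41²)·0.5] / (σ√T) = (0.1178 + 0.0595) / 0.2899 = 0.6116 ≈ 0.61
d₂ = 0.6116 − 0.2899 = 0.3217 ≈ 0.32
exp(−qT) = exp(−0.036·0.5) = 0.9822;  exp(−rT) = exp(−0.071·0.5) = 0.9651
N(d₁) = N(0.61) = 0.7291;  N(d₂) = N(0.32) = 0.6255
C = 450·0.9822·0.7291 − 400·0.9651·0.6255 = 322.2549 − 241.4680 = 80.7869

$80.79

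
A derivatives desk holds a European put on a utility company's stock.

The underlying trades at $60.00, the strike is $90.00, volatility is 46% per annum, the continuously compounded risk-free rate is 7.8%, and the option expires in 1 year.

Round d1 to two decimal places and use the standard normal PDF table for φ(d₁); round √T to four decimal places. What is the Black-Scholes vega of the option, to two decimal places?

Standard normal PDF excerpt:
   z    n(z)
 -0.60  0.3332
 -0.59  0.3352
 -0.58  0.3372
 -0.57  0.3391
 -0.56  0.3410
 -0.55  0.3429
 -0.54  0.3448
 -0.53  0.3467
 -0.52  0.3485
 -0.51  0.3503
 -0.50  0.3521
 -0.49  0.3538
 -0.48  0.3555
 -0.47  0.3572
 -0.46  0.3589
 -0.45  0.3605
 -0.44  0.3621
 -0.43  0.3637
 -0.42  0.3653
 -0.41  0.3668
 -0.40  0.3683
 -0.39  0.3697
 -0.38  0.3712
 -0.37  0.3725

21.33

σ√T = 0.46·√1 = 0.4600
d₁ = [ln(60/90) + (0.078 + 0.46²/2)·1] / 0.4600 = [-0.4055 + 0.1838] / 0.4600 = -0.4819 which rounds to -0.48
√T = √1 = 1.0000
φ(d₁) = φ(-0.48) = 0.3555
vega = S·φ(d₁)·√T = 60·0.3555·1.0000 = 21.3300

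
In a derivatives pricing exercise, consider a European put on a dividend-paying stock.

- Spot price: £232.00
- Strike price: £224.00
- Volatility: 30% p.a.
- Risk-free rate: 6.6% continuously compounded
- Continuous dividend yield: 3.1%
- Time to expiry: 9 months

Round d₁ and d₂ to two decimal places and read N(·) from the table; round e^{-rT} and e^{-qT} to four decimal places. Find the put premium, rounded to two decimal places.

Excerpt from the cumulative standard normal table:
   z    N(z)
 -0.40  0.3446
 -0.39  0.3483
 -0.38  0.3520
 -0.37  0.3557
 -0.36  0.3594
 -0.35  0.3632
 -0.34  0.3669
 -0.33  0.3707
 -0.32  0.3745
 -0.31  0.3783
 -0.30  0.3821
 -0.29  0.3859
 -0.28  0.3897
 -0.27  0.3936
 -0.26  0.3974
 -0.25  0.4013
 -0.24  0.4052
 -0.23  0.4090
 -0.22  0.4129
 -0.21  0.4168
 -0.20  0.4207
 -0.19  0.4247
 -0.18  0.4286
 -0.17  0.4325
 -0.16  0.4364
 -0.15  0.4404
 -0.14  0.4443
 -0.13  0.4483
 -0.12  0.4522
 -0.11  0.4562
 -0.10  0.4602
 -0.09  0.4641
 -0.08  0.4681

σ√T = 0.3 × 0.8660 = 0.2598
d₁ = [ln(232/224) + (0.066 − 0.031 + 0.3²/2)·0.75] / 0.2598 = [0.0351 + 0.0600] / 0.2598 = 0.3660 which rounds to 0.37
d₂ = d₁ − σ√T = 0.3660 − 0.2598 = 0.1062 which rounds to 0.11
e^(−qT) = e^(−0.031·0.75) = 0.9770;  e^(−rT) = e^(−0.066·0.75) = 0.9517
P = 224·0.9517·N(-0.11) − 232·0.9770·N(-0.37) = 224·0.9517·0.4562 − 232·0.9770·0.3557 = 97.2531 − 80.6244 = 16.6287

£16.63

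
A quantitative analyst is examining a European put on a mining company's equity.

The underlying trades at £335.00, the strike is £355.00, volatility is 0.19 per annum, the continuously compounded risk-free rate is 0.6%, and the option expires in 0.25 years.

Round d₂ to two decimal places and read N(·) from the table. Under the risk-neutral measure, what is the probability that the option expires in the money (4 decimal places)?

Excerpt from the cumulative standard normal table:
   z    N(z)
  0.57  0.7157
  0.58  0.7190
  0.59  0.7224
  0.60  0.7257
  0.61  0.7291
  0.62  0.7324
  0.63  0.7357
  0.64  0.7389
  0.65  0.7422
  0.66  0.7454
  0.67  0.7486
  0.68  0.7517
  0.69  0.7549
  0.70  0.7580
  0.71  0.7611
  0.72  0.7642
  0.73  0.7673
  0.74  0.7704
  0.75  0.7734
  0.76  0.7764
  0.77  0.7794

σ√T = 0.19·√0.25 = 0.0950
d₁ = [ln(335/355) + (0.006 + ½·0.19²)·0.25] / (σ√T) = (-0.0580 + 0.0060) / 0.0950 = -0.5471 ≈ -0.55
d₂ = -0.5471 − 0.0950 = -0.6421 ≈ -0.64
Pr(exercise) under Q = N(−d₂) = N(0.64) = 0.7389

0.7389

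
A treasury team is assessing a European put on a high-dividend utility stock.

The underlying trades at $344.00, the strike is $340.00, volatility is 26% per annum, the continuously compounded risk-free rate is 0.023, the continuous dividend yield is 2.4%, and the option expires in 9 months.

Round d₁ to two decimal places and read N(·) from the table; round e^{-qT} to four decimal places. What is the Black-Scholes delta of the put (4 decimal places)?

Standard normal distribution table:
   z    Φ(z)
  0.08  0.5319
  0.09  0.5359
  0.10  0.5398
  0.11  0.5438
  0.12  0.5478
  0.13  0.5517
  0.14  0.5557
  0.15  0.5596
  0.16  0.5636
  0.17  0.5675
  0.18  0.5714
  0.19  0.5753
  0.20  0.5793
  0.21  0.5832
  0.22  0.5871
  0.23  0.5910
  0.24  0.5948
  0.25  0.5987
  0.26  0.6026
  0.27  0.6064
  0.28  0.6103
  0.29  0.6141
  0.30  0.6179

-0.4286

σ√T = 0.26 × 0.8660 = 0.2252
ln(S/K) + (r − q + σ²/2)T = ln(344/340) + (0.023 − 0.024 + 0.26²/2)·0.75 = 0.0117 + 0.0246 = 0.0363
d₁ = 0.0363 / 0.2252 = 0.1612 which rounds to 0.16
N(d₁) = N(0.16) = 0.5636
Δ_put = e^(−qT)·(N(d₁) − 1) = 0.9822·(0.5636 − 1) = -0.4286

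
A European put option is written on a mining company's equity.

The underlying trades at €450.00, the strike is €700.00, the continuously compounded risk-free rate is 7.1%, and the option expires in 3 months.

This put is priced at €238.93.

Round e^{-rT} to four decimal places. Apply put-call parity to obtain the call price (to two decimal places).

€1.25

e^(−rT) = e^(−0.071·0.25) = 0.9824
Put-call parity: C − P = S − K·e^(−rT) = 450 − 700·0.9824 = 450 − 687.6800 = -237.6800
C = P + (C − P) = 238.93 + (-237.6800) = 1.2500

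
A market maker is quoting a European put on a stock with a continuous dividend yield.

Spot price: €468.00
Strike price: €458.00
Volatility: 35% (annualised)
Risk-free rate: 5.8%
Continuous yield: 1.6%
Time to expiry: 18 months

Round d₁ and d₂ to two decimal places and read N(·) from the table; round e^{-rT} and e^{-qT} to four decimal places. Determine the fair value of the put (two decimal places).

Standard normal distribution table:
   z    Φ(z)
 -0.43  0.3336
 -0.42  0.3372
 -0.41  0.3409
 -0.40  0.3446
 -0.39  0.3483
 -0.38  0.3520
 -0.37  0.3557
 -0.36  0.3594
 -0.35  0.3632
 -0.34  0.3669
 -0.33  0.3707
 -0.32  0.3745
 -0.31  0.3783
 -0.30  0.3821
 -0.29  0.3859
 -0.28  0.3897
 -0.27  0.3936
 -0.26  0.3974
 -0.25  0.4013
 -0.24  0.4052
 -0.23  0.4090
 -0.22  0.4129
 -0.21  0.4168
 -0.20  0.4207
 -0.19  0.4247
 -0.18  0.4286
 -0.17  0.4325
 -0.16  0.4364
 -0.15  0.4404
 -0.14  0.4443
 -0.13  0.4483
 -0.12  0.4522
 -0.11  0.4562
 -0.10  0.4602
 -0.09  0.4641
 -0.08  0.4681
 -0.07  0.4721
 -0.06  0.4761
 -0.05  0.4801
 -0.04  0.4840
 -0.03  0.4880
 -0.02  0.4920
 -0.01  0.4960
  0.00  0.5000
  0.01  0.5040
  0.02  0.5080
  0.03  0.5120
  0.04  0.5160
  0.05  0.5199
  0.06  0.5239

σ√T = 0.35 × 1.2247 = 0.4287
d₁ = [ln(468/458) + (0.058 − 0.016 + 0.35²/2)·1.5] / 0.4287 = [0.0216 + 0.1549] / 0.4287 = 0.4117 which rounds to 0.41
d₂ = d₁ − σ√T = 0.4117 − 0.4287 = -0.0170 which rounds to -0.02
exp(−qT) = exp(−0.016·1.5) = 0.9763;  exp(−rT) = exp(−0.058·1.5) = 0.9167
N(−d₂) = N(0.02) = 0.5080;  N(−d₁) = N(-0.41) = 0.3409
P = 458·0.9167·0.5080 − 468·0.9763·0.3409 = 213.2831 − 155.7601 = 57.5230

€57.52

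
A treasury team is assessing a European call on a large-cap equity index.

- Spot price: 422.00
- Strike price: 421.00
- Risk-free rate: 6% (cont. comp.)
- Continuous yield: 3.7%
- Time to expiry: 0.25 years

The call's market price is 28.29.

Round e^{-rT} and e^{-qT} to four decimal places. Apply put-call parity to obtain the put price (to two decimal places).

24.90

exp(−qT) = exp(−0.037·0.25) = 0.9908;  exp(−rT) = exp(−0.06·0.25) = 0.9851
Put-call parity: C − P = S·e^(−qT) − K·e^(−rT) = 422·0.9908 − 421·0.9851 = 418.1176 − 414.7271 = 3.3905
P = C − (C − P) = 28.29 − (3.3905) = 24.8995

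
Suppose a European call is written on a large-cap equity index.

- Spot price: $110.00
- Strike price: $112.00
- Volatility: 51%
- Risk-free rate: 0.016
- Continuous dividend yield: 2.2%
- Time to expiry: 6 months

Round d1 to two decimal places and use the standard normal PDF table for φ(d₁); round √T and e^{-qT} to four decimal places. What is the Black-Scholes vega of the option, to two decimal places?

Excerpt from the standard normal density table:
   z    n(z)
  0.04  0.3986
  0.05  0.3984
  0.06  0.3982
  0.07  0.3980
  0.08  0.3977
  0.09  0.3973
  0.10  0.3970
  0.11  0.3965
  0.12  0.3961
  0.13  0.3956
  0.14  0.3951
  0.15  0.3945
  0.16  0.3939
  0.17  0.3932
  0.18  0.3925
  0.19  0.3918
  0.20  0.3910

30.47

σ√T = 0.51 × 0.7071 = 0.3606
d₁ = [ln(110/112) + (0.016 − 0.022 + 0.51²/2)·0.5] / 0.3606 = [-0.0180 + 0.0620] / 0.3606 = 0.1220 → 0.12
√T = √0.5 = 0.7071
φ(d₁) = φ(0.12) = 0.3961
e^(−qT) = e^(−0.022·0.5) = 0.9891
vega = S·e^(−qT)·φ(d₁)·√T = 110·0.9891·0.3961·0.7071 = 30.4732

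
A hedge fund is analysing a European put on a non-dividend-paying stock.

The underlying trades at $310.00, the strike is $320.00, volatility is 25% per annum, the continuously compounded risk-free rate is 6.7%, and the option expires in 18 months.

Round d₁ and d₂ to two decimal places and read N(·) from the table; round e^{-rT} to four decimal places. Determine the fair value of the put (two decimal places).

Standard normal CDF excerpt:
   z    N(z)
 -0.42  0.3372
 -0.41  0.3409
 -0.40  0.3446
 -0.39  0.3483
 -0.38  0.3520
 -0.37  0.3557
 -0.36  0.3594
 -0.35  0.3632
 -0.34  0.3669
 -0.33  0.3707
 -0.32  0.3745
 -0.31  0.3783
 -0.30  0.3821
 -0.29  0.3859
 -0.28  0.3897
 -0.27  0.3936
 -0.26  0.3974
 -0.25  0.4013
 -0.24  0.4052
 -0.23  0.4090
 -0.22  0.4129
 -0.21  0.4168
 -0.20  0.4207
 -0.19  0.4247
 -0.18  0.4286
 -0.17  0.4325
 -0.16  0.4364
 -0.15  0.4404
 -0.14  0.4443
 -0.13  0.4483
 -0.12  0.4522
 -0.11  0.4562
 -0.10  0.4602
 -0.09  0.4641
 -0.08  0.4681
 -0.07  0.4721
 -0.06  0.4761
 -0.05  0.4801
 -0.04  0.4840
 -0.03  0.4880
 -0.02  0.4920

σ√T = 0.25·√1.5 = 0.3062
ln(S/K) + (r + σ²/2)T = ln(310/320) + (0.067 + 0.25²/2)·1.5 = -0.0317 + 0.1474 = 0.1156
d₁ = 0.1156 / 0.3062 = 0.3776 which rounds to 0.38
d₂ = d₁ − σ√T = 0.3776 − 0.3062 = 0.0714 which rounds to 0.07
e^(−rT) = e^(−0.067·1.5) = 0.9044
N(−d₂) = N(-0.07) = 0.4721;  N(−d₁) = N(-0.38) = 0.3520
P = 320·0.9044·0.4721 − 310·0.3520 = 136.6295 − 109.1200 = 27.5095

$27.51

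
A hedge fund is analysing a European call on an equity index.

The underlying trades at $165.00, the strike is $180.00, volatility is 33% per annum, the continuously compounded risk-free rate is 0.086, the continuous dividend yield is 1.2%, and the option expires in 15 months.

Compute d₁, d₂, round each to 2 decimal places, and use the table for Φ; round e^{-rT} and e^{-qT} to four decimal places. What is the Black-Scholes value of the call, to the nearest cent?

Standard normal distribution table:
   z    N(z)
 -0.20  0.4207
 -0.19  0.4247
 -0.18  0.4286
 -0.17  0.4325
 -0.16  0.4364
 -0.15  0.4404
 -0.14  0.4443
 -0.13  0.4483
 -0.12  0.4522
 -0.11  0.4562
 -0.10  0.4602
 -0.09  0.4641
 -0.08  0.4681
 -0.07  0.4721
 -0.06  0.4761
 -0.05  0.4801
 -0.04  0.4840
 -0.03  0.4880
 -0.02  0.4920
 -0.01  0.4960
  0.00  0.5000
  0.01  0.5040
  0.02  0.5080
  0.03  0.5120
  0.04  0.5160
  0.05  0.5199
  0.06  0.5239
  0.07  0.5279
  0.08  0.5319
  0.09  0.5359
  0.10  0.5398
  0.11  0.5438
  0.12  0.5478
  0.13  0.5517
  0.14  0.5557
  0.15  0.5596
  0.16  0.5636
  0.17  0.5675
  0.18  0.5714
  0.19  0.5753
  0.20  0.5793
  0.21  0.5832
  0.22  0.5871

σ√T = 0.33 × 1.1180 = 0.3690
ln(S/K) + (r − q + σ²/2)T = ln(165/180) + (0.086 − 0.012 + 0.33²/2)·1.25 = -0.0870 + 0.1606 = 0.0736
d₁ = 0.0736 / 0.3690 = 0.1994 ⇒ 0.20
d₂ = d₁ − σ√T = 0.1994 − 0.3690 = -0.1696 ⇒ -0.17
e^(−qT) = e^(−0.012·1.25) = 0.9851;  e^(−rT) = e^(−0.086·1.25) = 0.8981
C = 165·0.9851·N(0.20) − 180·0.8981·N(-0.17) = 165·0.9851·0.5793 − 180·0.8981·0.4325 = 94.1603 − 69.9171 = 24.2432

$24.24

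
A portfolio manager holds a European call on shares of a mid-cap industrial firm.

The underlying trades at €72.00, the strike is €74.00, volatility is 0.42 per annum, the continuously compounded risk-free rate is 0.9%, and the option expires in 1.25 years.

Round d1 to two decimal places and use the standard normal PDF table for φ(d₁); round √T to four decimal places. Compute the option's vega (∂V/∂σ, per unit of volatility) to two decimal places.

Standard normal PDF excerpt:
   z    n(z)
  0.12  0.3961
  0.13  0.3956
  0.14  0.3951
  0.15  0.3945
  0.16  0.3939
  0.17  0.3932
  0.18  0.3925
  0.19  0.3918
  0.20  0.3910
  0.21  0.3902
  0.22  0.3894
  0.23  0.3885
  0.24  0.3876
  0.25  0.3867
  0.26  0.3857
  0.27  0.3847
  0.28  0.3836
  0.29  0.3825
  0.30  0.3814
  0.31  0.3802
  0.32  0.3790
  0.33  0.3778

31.47

σ√T = 0.42·√1.25 = 0.4696
d₁ = [ln(72/74) + (0.009 + ½·0.42²)·1.25] / (σ√T) = (-0.0274 + 0.1215) / 0.4696 = 0.2004 ⇒ 0.20
√T = √1.25 = 1.1180
φ(d₁) = φ(0.20) = 0.3910
vega = S·φ(d₁)·√T = 72·0.3910·1.1180 = 31.4739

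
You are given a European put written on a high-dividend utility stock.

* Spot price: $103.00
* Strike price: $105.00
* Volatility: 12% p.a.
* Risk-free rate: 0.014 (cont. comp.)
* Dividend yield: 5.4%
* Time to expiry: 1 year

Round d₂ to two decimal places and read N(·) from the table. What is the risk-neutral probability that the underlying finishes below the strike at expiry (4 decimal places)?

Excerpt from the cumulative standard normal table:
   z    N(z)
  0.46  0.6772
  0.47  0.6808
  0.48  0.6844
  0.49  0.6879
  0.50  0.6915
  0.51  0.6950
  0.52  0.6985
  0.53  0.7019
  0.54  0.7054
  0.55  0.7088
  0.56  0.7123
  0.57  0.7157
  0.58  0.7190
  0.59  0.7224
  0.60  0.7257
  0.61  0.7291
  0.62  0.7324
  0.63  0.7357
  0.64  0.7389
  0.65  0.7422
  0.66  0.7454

σ√T = 0.12·√1 = 0.1200
d₁ = [ln(103/105) + (0.014 − 0.054 + ½·0.12²)·1] / (σ√T) = (-0.0192 − 0.0328) / 0.1200 = -0.4336 which rounds to -0.43
d₂ = -0.4336 − 0.1200 = -0.5536 which rounds to -0.55
Risk-neutral Pr[S_T < K] = N(−d₂) = N(0.55) = 0.7088

0.7088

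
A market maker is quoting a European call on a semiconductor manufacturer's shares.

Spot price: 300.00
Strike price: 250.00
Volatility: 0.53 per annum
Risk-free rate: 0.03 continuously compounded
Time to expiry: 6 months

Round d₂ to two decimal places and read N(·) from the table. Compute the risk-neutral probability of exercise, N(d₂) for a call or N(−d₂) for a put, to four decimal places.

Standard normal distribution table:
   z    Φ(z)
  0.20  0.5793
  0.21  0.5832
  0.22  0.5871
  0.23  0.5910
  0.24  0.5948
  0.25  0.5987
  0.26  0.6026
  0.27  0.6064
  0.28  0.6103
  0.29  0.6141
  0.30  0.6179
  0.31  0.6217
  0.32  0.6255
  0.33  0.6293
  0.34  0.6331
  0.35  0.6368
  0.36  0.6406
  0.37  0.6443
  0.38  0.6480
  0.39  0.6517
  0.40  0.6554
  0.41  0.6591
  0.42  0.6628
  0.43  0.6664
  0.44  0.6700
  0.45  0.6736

σ√T = 0.53 × 0.7071 = 0.3748
d₁ = [ln(300/250) + (0.03 + ½·0.53²)·0.5] / (σ√T) = (0.1823 + 0.0852) / 0.3748 = 0.7139 which rounds to 0.71
d₂ = 0.7139 − 0.3748 = 0.3391 which rounds to 0.34
Pr(exercise) under Q = N(d₂) = 0.6331

0.6331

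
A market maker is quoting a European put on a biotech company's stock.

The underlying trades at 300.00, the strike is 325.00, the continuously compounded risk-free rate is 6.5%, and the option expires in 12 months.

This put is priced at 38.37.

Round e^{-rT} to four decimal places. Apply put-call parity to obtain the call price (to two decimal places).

33.81

exp(−rT) = exp(−0.065·1) = 0.9371
Put-call parity: C − P = S − K·e^(−rT) = 300 − 325·0.9371 = 300 − 304.5575 = -4.5575
C = P + (C − P) = 38.37 + (-4.5575) = 33.8125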